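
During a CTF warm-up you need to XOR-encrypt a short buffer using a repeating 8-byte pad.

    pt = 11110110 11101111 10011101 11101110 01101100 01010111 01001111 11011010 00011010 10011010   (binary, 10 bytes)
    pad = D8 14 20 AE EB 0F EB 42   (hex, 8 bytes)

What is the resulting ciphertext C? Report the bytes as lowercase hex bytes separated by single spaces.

2e fb bd 40 87 58 a4 98 c2 8e

The 8-byte key repeats, so the effective keystream is d8 14 20 ae eb 0f eb 42 d8 14.
byte 0: 11110110 ^ 11011000 = 00101110
byte 1: 11101111 ^ 00010100 = 11111011
byte 2: 10011101 ^ 00100000 = 10111101
byte 3: 11101110 ^ 10101110 = 01000000
byte 4: 01101100 ^ 11101011 = 10000111
byte 5: 01010111 ^ 00001111 = 01011000
byte 6: 01001111 ^ 11101011 = 10100100
byte 7: 11011010 ^ 01000010 = 10011000
byte 8: 00011010 ^ 11011000 = 11000010
byte 9: 10011010 ^ 00010100 = 10001110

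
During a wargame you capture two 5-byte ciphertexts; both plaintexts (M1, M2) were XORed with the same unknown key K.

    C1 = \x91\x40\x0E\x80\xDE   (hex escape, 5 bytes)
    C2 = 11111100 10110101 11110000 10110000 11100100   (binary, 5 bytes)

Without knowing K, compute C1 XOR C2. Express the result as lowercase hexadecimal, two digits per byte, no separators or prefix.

C1 ⊕ C2 = (M1 ⊕ K) ⊕ (M2 ⊕ K) = M1 ⊕ M2 — the shared key cancels under XOR.
145 ⊕ 252 = 109
 64 ⊕ 181 = 245
 14 ⊕ 240 = 254
128 ⊕ 176 =  48
222 ⊕ 228 =  58

6df5fe303a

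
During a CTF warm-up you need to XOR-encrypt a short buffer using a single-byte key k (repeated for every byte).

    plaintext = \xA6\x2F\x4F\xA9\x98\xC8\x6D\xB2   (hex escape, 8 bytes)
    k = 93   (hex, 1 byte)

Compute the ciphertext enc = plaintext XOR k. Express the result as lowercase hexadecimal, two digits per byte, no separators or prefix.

35bcdc3a0b5bfe21

The 1-byte key repeats, so the effective keystream is 93 93 93 93 93 93 93 93.
byte 0: 10100110 ^ 10010011 = 00110101
byte 1: 00101111 ^ 10010011 = 10111100
byte 2: 01001111 ^ 10010011 = 11011100
byte 3: 10101001 ^ 10010011 = 00111010
byte 4: 10011000 ^ 10010011 = 00001011
byte 5: 11001000 ^ 10010011 = 01011011
byte 6: 01101101 ^ 10010011 = 11111110
byte 7: 10110010 ^ 10010011 = 00100001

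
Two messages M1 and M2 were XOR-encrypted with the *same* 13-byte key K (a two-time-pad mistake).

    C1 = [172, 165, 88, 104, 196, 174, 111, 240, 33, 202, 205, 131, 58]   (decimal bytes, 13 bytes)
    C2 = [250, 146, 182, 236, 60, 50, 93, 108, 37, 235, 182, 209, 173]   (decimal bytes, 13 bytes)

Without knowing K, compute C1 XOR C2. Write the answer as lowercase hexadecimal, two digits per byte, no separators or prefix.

5637ee84f89c329c04217b5297

C1 ⊕ C2 = (M1 ⊕ K) ⊕ (M2 ⊕ K) = M1 ⊕ M2 — the shared key cancels under XOR.
byte 0: 172 ⊕ 250 =  86
byte 1: 165 ⊕ 146 =  55
byte 2:  88 ⊕ 182 = 238
byte 3: 104 ⊕ 236 = 132
byte 4: 196 ⊕  60 = 248
byte 5: 174 ⊕  50 = 156
byte 6: 111 ⊕  93 =  50
byte 7: 240 ⊕ 108 = 156
byte 8:  33 ⊕  37 =   4
byte 9: 202 ⊕ 235 =  33
byte 10: 205 ⊕ 182 = 123
byte 11: 131 ⊕ 209 =  82
byte 12:  58 ⊕ 173 = 151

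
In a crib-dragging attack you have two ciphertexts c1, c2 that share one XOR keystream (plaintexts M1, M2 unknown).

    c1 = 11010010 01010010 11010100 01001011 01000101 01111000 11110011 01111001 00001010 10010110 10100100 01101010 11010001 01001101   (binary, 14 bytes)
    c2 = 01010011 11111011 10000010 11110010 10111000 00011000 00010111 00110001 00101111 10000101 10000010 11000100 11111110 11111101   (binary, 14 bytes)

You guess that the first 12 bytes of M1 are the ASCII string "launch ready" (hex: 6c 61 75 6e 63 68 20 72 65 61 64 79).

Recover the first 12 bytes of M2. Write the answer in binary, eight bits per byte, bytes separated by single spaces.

11101101 11001000 00100011 11010111 10011110 00001000 11000100 00111010 01000000 01110010 01000010 11010111

First, c1 ⊕ c2 = (M1 ⊕ K) ⊕ (M2 ⊕ K) = M1 ⊕ M2, so the key drops out. Then M2 = (M1 ⊕ M2) ⊕ M1 over the first 12 bytes.
byte 0: (d2 ⊕ 53) ⊕ 6c = 81 ⊕ 6c = ed
byte 1: (52 ⊕ fb) ⊕ 61 = a9 ⊕ 61 = c8
byte 2: (d4 ⊕ 82) ⊕ 75 = 56 ⊕ 75 = 23
byte 3: (4b ⊕ f2) ⊕ 6e = b9 ⊕ 6e = d7
byte 4: (45 ⊕ b8) ⊕ 63 = fd ⊕ 63 = 9e
byte 5: (78 ⊕ 18) ⊕ 68 = 60 ⊕ 68 = 08
byte 6: (f3 ⊕ 17) ⊕ 20 = e4 ⊕ 20 = c4
byte 7: (79 ⊕ 31) ⊕ 72 = 48 ⊕ 72 = 3a
byte 8: (0a ⊕ 2f) ⊕ 65 = 25 ⊕ 65 = 40
byte 9: (96 ⊕ 85) ⊕ 61 = 13 ⊕ 61 = 72
byte 10: (a4 ⊕ 82) ⊕ 64 = 26 ⊕ 64 = 42
byte 11: (6a ⊕ c4) ⊕ 79 = ae ⊕ 79 = d7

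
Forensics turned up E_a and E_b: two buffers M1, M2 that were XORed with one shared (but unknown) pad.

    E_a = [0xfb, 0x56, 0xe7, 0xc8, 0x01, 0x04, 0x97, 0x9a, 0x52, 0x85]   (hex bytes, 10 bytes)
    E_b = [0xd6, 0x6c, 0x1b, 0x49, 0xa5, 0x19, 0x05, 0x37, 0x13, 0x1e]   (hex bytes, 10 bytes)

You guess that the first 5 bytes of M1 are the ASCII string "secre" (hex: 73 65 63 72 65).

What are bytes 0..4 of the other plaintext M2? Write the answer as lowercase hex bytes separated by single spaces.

First, E_a ⊕ E_b = (M1 ⊕ K) ⊕ (M2 ⊕ K) = M1 ⊕ M2, so the key drops out. Then M2 = (M1 ⊕ M2) ⊕ M1 over the first 5 bytes.
byte 0: (fb xor d6) xor 73 = 2d xor 73 = 5e
byte 1: (56 xor 6c) xor 65 = 3a xor 65 = 5f
byte 2: (e7 xor 1b) xor 63 = fc xor 63 = 9f
byte 3: (c8 xor 49) xor 72 = 81 xor 72 = f3
byte 4: (01 xor a5) xor 65 = a4 xor 65 = c1

5e 5f 9f f3 c1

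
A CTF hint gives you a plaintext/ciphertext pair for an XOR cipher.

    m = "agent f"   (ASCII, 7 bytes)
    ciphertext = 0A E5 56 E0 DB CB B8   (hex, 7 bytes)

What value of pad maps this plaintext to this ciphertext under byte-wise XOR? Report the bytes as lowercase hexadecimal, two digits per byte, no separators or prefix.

Since ciphertext = m ⊕ pad, XORing both sides with m gives pad = m ⊕ ciphertext.
 97 ⊕  10 = 107
103 ⊕ 229 = 130
101 ⊕  86 =  51
110 ⊕ 224 = 142
116 ⊕ 219 = 175
 32 ⊕ 203 = 235
102 ⊕ 184 = 222

6b82338eafebde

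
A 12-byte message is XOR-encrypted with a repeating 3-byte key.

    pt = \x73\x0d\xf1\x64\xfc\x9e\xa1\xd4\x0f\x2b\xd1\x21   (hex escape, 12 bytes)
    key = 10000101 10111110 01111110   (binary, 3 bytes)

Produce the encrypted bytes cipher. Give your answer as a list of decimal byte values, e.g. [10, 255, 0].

The 3-byte key repeats, so the effective keystream is 85 be 7e 85 be 7e 85 be 7e 85 be 7e.
byte 0: 73 XOR 85 = f6
byte 1: 0d XOR be = b3
byte 2: f1 XOR 7e = 8f
byte 3: 64 XOR 85 = e1
byte 4: fc XOR be = 42
byte 5: 9e XOR 7e = e0
byte 6: a1 XOR 85 = 24
byte 7: d4 XOR be = 6a
byte 8: 0f XOR 7e = 71
byte 9: 2b XOR 85 = ae
byte 10: d1 XOR be = 6f
byte 11: 21 XOR 7e = 5f

[246, 179, 143, 225, 66, 224, 36, 106, 113, 174, 111, 95]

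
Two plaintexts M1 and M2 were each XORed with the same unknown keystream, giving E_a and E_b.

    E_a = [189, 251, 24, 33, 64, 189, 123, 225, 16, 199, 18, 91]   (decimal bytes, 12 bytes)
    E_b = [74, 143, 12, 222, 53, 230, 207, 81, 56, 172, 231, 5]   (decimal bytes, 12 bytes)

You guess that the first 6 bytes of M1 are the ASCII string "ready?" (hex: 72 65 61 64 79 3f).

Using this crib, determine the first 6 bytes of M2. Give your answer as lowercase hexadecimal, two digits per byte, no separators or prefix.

8511759b0c64

First, E_a ⊕ E_b = (M1 ⊕ K) ⊕ (M2 ⊕ K) = M1 ⊕ M2, so the key drops out. Then M2 = (M1 ⊕ M2) ⊕ M1 over the first 6 bytes.
byte 0: (bd XOR 4a) XOR 72 = f7 XOR 72 = 85
byte 1: (fb XOR 8f) XOR 65 = 74 XOR 65 = 11
byte 2: (18 XOR 0c) XOR 61 = 14 XOR 61 = 75
byte 3: (21 XOR de) XOR 64 = ff XOR 64 = 9b
byte 4: (40 XOR 35) XOR 79 = 75 XOR 79 = 0c
byte 5: (bd XOR e6) XOR 3f = 5b XOR 3f = 64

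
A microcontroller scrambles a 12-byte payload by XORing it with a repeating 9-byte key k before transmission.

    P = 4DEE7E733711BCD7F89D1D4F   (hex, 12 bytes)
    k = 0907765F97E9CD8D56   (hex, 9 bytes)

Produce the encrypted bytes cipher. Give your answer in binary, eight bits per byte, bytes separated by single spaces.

The 9-byte key repeats, so the effective keystream is 09 07 76 5f 97 e9 cd 8d 56 09 07 76.
byte 0: 01001101 ⊕ 00001001 = 01000100
byte 1: 11101110 ⊕ 00000111 = 11101001
byte 2: 01111110 ⊕ 01110110 = 00001000
byte 3: 01110011 ⊕ 01011111 = 00101100
byte 4: 00110111 ⊕ 10010111 = 10100000
byte 5: 00010001 ⊕ 11101001 = 11111000
byte 6: 10111100 ⊕ 11001101 = 01110001
byte 7: 11010111 ⊕ 10001101 = 01011010
byte 8: 11111000 ⊕ 01010110 = 10101110
byte 9: 10011101 ⊕ 00001001 = 10010100
byte 10: 00011101 ⊕ 00000111 = 00011010
byte 11: 01001111 ⊕ 01110110 = 00111001

01000100 11101001 00001000 00101100 10100000 11111000 01110001 01011010 10101110 10010100 00011010 00111001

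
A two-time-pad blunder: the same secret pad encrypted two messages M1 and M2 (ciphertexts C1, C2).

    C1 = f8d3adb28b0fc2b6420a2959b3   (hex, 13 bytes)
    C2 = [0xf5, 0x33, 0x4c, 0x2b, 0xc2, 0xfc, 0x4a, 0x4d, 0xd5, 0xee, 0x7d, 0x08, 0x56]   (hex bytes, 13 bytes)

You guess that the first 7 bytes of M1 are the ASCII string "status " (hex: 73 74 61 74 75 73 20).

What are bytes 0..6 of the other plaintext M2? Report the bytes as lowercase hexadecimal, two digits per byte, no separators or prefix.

7e9480ed3c80a8

First, C1 ⊕ C2 = (M1 ⊕ K) ⊕ (M2 ⊕ K) = M1 ⊕ M2, so the key drops out. Then M2 = (M1 ⊕ M2) ⊕ M1 over the first 7 bytes.
byte 0: (f8 ⊕ f5) ⊕ 73 = 0d ⊕ 73 = 7e
byte 1: (d3 ⊕ 33) ⊕ 74 = e0 ⊕ 74 = 94
byte 2: (ad ⊕ 4c) ⊕ 61 = e1 ⊕ 61 = 80
byte 3: (b2 ⊕ 2b) ⊕ 74 = 99 ⊕ 74 = ed
byte 4: (8b ⊕ c2) ⊕ 75 = 49 ⊕ 75 = 3c
byte 5: (0f ⊕ fc) ⊕ 73 = f3 ⊕ 73 = 80
byte 6: (c2 ⊕ 4a) ⊕ 20 = 88 ⊕ 20 = a8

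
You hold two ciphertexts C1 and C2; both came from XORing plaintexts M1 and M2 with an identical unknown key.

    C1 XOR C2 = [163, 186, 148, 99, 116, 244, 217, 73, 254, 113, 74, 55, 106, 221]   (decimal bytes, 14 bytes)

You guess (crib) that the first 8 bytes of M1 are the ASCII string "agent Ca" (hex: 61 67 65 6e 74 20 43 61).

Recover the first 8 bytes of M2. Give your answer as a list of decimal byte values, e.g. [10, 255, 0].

Since C1 ⊕ C2 = M1 ⊕ M2, XORing with the guessed M1 bytes yields the corresponding M2 bytes: M2 = (C1 ⊕ C2) ⊕ M1.
a3 ^ 61 = c2
ba ^ 67 = dd
94 ^ 65 = f1
63 ^ 6e = 0d
74 ^ 74 = 00
f4 ^ 20 = d4
d9 ^ 43 = 9a
49 ^ 61 = 28

[194, 221, 241, 13, 0, 212, 154, 40]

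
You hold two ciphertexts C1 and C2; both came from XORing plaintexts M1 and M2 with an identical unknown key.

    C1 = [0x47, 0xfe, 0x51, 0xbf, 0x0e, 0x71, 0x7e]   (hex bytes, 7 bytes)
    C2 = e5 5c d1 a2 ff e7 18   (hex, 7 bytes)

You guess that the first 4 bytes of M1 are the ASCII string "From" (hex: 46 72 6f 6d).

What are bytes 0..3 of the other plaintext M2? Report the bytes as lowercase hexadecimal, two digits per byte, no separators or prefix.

First, C1 ⊕ C2 = (M1 ⊕ K) ⊕ (M2 ⊕ K) = M1 ⊕ M2, so the key drops out. Then M2 = (M1 ⊕ M2) ⊕ M1 over the first 4 bytes.
byte 0: (47 xor e5) xor 46 = a2 xor 46 = e4
byte 1: (fe xor 5c) xor 72 = a2 xor 72 = d0
byte 2: (51 xor d1) xor 6f = 80 xor 6f = ef
byte 3: (bf xor a2) xor 6d = 1d xor 6d = 70

e4d0ef70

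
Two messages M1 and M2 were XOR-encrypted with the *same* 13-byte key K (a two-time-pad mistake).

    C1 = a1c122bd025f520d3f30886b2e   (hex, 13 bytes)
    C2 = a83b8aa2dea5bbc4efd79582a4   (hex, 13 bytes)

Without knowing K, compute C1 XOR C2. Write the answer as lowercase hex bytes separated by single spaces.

09 fa a8 1f dc fa e9 c9 d0 e7 1d e9 8a

C1 ⊕ C2 = (M1 ⊕ K) ⊕ (M2 ⊕ K) = M1 ⊕ M2 — the shared key cancels under XOR.
byte 0: a1 ^ a8 = 09
byte 1: c1 ^ 3b = fa
byte 2: 22 ^ 8a = a8
byte 3: bd ^ a2 = 1f
byte 4: 02 ^ de = dc
byte 5: 5f ^ a5 = fa
byte 6: 52 ^ bb = e9
byte 7: 0d ^ c4 = c9
byte 8: 3f ^ ef = d0
byte 9: 30 ^ d7 = e7
byte 10: 88 ^ 95 = 1d
byte 11: 6b ^ 82 = e9
byte 12: 2e ^ a4 = 8a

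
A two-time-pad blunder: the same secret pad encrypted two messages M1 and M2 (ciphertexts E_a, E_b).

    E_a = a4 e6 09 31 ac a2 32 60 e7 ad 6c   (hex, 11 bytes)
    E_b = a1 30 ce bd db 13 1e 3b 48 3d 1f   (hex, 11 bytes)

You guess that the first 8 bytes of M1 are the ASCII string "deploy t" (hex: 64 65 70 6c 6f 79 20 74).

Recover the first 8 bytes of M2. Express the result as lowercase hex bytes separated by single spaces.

First, E_a ⊕ E_b = (M1 ⊕ K) ⊕ (M2 ⊕ K) = M1 ⊕ M2, so the key drops out. Then M2 = (M1 ⊕ M2) ⊕ M1 over the first 8 bytes.
byte 0: (a4 xor a1) xor 64 = 05 xor 64 = 61
byte 1: (e6 xor 30) xor 65 = d6 xor 65 = b3
byte 2: (09 xor ce) xor 70 = c7 xor 70 = b7
byte 3: (31 xor bd) xor 6c = 8c xor 6c = e0
byte 4: (ac xor db) xor 6f = 77 xor 6f = 18
byte 5: (a2 xor 13) xor 79 = b1 xor 79 = c8
byte 6: (32 xor 1e) xor 20 = 2c xor 20 = 0c
byte 7: (60 xor 3b) xor 74 = 5b xor 74 = 2f

61 b3 b7 e0 18 c8 0c 2f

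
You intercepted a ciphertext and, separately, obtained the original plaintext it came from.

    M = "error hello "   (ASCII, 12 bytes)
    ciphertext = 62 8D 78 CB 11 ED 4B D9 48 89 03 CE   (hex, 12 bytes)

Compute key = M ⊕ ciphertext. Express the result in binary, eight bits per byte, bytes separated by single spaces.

00000111 11111111 00001010 10100100 01100011 11001101 00100011 10111100 00100100 11100101 01101100 11101110

Since ciphertext = M ⊕ key, XORing both sides with M gives key = M ⊕ ciphertext.
101 ⊕  98 =   7
114 ⊕ 141 = 255
114 ⊕ 120 =  10
111 ⊕ 203 = 164
114 ⊕  17 =  99
 32 ⊕ 237 = 205
104 ⊕  75 =  35
101 ⊕ 217 = 188
108 ⊕  72 =  36
108 ⊕ 137 = 229
111 ⊕   3 = 108
 32 ⊕ 206 = 238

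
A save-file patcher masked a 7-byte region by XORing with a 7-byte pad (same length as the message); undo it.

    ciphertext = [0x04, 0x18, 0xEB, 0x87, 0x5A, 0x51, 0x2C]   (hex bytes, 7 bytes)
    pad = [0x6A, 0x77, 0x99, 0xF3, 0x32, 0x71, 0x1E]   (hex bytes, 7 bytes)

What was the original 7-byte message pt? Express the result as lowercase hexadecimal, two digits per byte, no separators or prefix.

XOR is its own inverse, so applying the key byte-wise gives the result directly.
byte 0: 04 ^ 6a = 6e
byte 1: 18 ^ 77 = 6f
byte 2: eb ^ 99 = 72
byte 3: 87 ^ f3 = 74
byte 4: 5a ^ 32 = 68
byte 5: 51 ^ 71 = 20
byte 6: 2c ^ 1e = 32

6e6f7274682032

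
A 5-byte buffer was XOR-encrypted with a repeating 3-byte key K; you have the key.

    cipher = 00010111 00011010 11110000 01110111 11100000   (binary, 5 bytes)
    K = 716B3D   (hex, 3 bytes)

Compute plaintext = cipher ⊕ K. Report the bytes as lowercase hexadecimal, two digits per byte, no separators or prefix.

The 3-byte key repeats, so the effective keystream is 71 6b 3d 71 6b.
byte 0: 00010111 ^ 01110001 = 01100110
byte 1: 00011010 ^ 01101011 = 01110001
byte 2: 11110000 ^ 00111101 = 11001101
byte 3: 01110111 ^ 01110001 = 00000110
byte 4: 11100000 ^ 01101011 = 10001011

6671cd068b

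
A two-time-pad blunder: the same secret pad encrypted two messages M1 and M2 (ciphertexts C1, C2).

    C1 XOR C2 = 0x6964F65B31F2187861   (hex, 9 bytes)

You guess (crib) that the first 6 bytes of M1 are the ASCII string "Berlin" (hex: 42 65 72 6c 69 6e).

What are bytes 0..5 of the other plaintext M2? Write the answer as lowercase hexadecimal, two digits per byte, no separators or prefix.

Since C1 ⊕ C2 = M1 ⊕ M2, XORing with the guessed M1 bytes yields the corresponding M2 bytes: M2 = (C1 ⊕ C2) ⊕ M1.
69 xor 42 = 2b
64 xor 65 = 01
f6 xor 72 = 84
5b xor 6c = 37
31 xor 69 = 58
f2 xor 6e = 9c

2b018437589c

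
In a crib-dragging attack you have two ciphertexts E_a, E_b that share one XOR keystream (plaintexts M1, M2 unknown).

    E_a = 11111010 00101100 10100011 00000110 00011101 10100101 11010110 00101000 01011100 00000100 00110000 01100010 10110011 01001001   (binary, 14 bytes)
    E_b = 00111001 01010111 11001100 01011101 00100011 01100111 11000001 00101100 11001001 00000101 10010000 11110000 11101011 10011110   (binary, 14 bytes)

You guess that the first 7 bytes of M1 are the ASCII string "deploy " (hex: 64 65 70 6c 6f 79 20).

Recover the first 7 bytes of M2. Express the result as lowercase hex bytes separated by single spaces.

a7 1e 1f 37 51 bb 37

First, E_a ⊕ E_b = (M1 ⊕ K) ⊕ (M2 ⊕ K) = M1 ⊕ M2, so the key drops out. Then M2 = (M1 ⊕ M2) ⊕ M1 over the first 7 bytes.
byte 0: (fa xor 39) xor 64 = c3 xor 64 = a7
byte 1: (2c xor 57) xor 65 = 7b xor 65 = 1e
byte 2: (a3 xor cc) xor 70 = 6f xor 70 = 1f
byte 3: (06 xor 5d) xor 6c = 5b xor 6c = 37
byte 4: (1d xor 23) xor 6f = 3e xor 6f = 51
byte 5: (a5 xor 67) xor 79 = c2 xor 79 = bb
byte 6: (d6 xor c1) xor 20 = 17 xor 20 = 37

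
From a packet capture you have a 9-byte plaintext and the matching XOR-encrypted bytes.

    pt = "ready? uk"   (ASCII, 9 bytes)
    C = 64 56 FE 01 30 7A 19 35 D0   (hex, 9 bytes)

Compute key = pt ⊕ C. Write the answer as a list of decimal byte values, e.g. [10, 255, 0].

Since C = pt ⊕ key, XORing both sides with pt gives key = pt ⊕ C.
114 ^ 100 =  22
101 ^  86 =  51
 97 ^ 254 = 159
100 ^   1 = 101
121 ^  48 =  73
 63 ^ 122 =  69
 32 ^  25 =  57
117 ^  53 =  64
107 ^ 208 = 187

[22, 51, 159, 101, 73, 69, 57, 64, 187]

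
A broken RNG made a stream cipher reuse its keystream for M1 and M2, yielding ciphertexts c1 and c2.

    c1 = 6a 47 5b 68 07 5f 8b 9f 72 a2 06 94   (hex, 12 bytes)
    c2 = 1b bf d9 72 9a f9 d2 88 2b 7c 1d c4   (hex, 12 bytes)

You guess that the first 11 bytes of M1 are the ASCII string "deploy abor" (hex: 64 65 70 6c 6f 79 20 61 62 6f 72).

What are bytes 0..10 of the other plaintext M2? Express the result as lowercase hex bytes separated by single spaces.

First, c1 ⊕ c2 = (M1 ⊕ K) ⊕ (M2 ⊕ K) = M1 ⊕ M2, so the key drops out. Then M2 = (M1 ⊕ M2) ⊕ M1 over the first 11 bytes.
byte 0: (6a XOR 1b) XOR 64 = 71 XOR 64 = 15
byte 1: (47 XOR bf) XOR 65 = f8 XOR 65 = 9d
byte 2: (5b XOR d9) XOR 70 = 82 XOR 70 = f2
byte 3: (68 XOR 72) XOR 6c = 1a XOR 6c = 76
byte 4: (07 XOR 9a) XOR 6f = 9d XOR 6f = f2
byte 5: (5f XOR f9) XOR 79 = a6 XOR 79 = df
byte 6: (8b XOR d2) XOR 20 = 59 XOR 20 = 79
byte 7: (9f XOR 88) XOR 61 = 17 XOR 61 = 76
byte 8: (72 XOR 2b) XOR 62 = 59 XOR 62 = 3b
byte 9: (a2 XOR 7c) XOR 6f = de XOR 6f = b1
byte 10: (06 XOR 1d) XOR 72 = 1b XOR 72 = 69

15 9d f2 76 f2 df 79 76 3b b1 69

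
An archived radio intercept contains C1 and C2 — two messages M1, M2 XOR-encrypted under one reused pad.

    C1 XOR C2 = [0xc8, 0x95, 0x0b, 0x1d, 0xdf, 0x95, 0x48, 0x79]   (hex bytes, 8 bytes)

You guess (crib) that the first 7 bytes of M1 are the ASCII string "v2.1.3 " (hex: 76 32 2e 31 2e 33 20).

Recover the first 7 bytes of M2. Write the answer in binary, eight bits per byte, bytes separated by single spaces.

Since C1 ⊕ C2 = M1 ⊕ M2, XORing with the guessed M1 bytes yields the corresponding M2 bytes: M2 = (C1 ⊕ C2) ⊕ M1.
c8 XOR 76 = be
95 XOR 32 = a7
0b XOR 2e = 25
1d XOR 31 = 2c
df XOR 2e = f1
95 XOR 33 = a6
48 XOR 20 = 68

10111110 10100111 00100101 00101100 11110001 10100110 01101000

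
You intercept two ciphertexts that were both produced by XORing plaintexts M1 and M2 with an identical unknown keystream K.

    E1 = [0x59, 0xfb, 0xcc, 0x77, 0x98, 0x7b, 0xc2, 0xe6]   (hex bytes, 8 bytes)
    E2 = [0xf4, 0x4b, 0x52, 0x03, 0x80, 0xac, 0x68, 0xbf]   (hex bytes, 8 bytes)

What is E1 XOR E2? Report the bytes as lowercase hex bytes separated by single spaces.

E1 ⊕ E2 = (M1 ⊕ K) ⊕ (M2 ⊕ K) = M1 ⊕ M2 — the shared key cancels under XOR.
59 ^ f4 = ad
fb ^ 4b = b0
cc ^ 52 = 9e
77 ^ 03 = 74
98 ^ 80 = 18
7b ^ ac = d7
c2 ^ 68 = aa
e6 ^ bf = 59

ad b0 9e 74 18 d7 aa 59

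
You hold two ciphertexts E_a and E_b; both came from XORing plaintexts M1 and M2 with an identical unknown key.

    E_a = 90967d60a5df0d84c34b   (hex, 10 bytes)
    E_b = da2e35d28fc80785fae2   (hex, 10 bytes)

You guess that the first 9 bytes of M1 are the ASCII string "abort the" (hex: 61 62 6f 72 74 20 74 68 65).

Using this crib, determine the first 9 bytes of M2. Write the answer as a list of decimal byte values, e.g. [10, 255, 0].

[43, 218, 39, 192, 94, 55, 126, 105, 92]

First, E_a ⊕ E_b = (M1 ⊕ K) ⊕ (M2 ⊕ K) = M1 ⊕ M2, so the key drops out. Then M2 = (M1 ⊕ M2) ⊕ M1 over the first 9 bytes.
byte 0: (90 ^ da) ^ 61 = 4a ^ 61 = 2b
byte 1: (96 ^ 2e) ^ 62 = b8 ^ 62 = da
byte 2: (7d ^ 35) ^ 6f = 48 ^ 6f = 27
byte 3: (60 ^ d2) ^ 72 = b2 ^ 72 = c0
byte 4: (a5 ^ 8f) ^ 74 = 2a ^ 74 = 5e
byte 5: (df ^ c8) ^ 20 = 17 ^ 20 = 37
byte 6: (0d ^ 07) ^ 74 = 0a ^ 74 = 7e
byte 7: (84 ^ 85) ^ 68 = 01 ^ 68 = 69
byte 8: (c3 ^ fa) ^ 65 = 39 ^ 65 = 5c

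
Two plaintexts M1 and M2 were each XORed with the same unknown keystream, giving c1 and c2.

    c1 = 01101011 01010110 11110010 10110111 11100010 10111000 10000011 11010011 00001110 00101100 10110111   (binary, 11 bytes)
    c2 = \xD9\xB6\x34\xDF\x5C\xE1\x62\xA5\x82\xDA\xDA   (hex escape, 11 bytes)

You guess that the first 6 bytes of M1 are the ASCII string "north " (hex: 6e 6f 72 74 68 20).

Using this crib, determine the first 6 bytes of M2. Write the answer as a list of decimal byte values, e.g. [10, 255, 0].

[220, 143, 180, 28, 214, 121]

First, c1 ⊕ c2 = (M1 ⊕ K) ⊕ (M2 ⊕ K) = M1 ⊕ M2, so the key drops out. Then M2 = (M1 ⊕ M2) ⊕ M1 over the first 6 bytes.
byte 0: (6b xor d9) xor 6e = b2 xor 6e = dc
byte 1: (56 xor b6) xor 6f = e0 xor 6f = 8f
byte 2: (f2 xor 34) xor 72 = c6 xor 72 = b4
byte 3: (b7 xor df) xor 74 = 68 xor 74 = 1c
byte 4: (e2 xor 5c) xor 68 = be xor 68 = d6
byte 5: (b8 xor e1) xor 20 = 59 xor 20 = 79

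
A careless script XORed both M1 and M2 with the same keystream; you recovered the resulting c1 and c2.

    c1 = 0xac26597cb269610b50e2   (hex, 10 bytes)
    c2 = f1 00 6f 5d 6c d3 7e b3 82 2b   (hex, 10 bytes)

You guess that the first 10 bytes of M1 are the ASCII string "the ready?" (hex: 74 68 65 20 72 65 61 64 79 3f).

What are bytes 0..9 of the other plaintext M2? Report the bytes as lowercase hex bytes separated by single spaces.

29 4e 53 01 ac df 7e dc ab f6

First, c1 ⊕ c2 = (M1 ⊕ K) ⊕ (M2 ⊕ K) = M1 ⊕ M2, so the key drops out. Then M2 = (M1 ⊕ M2) ⊕ M1 over the first 10 bytes.
byte 0: (ac ^ f1) ^ 74 = 5d ^ 74 = 29
byte 1: (26 ^ 00) ^ 68 = 26 ^ 68 = 4e
byte 2: (59 ^ 6f) ^ 65 = 36 ^ 65 = 53
byte 3: (7c ^ 5d) ^ 20 = 21 ^ 20 = 01
byte 4: (b2 ^ 6c) ^ 72 = de ^ 72 = ac
byte 5: (69 ^ d3) ^ 65 = ba ^ 65 = df
byte 6: (61 ^ 7e) ^ 61 = 1f ^ 61 = 7e
byte 7: (0b ^ b3) ^ 64 = b8 ^ 64 = dc
byte 8: (50 ^ 82) ^ 79 = d2 ^ 79 = ab
byte 9: (e2 ^ 2b) ^ 3f = c9 ^ 3f = f6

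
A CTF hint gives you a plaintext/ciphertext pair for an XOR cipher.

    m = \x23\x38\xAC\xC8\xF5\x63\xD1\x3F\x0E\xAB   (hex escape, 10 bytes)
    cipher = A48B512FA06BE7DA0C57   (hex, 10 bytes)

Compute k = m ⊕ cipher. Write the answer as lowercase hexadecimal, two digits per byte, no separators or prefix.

Since cipher = m ⊕ k, XORing both sides with m gives k = m ⊕ cipher.
23 ^ a4 = 87
38 ^ 8b = b3
ac ^ 51 = fd
c8 ^ 2f = e7
f5 ^ a0 = 55
63 ^ 6b = 08
d1 ^ e7 = 36
3f ^ da = e5
0e ^ 0c = 02
ab ^ 57 = fc

87b3fde7550836e502fc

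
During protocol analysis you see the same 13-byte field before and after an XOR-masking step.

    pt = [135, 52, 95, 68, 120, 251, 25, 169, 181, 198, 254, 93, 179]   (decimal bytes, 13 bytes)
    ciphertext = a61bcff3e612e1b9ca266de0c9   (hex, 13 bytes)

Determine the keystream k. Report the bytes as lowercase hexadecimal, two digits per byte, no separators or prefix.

212f90b79ee9f8107fe093bd7a

Since ciphertext = pt ⊕ k, XORing both sides with pt gives k = pt ⊕ ciphertext.
135 ^ 166 =  33
 52 ^  27 =  47
 95 ^ 207 = 144
 68 ^ 243 = 183
120 ^ 230 = 158
251 ^  18 = 233
 25 ^ 225 = 248
169 ^ 185 =  16
181 ^ 202 = 127
198 ^  38 = 224
254 ^ 109 = 147
 93 ^ 224 = 189
179 ^ 201 = 122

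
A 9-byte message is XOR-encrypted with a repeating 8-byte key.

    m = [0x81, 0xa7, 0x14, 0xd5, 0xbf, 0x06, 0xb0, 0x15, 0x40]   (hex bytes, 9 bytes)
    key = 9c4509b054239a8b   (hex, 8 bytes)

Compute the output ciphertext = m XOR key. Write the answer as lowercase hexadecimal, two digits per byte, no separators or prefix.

1de21d65eb252a9edc

The 8-byte key repeats, so the effective keystream is 9c 45 09 b0 54 23 9a 8b 9c.
byte 0: 129 ⊕ 156 =  29
byte 1: 167 ⊕  69 = 226
byte 2:  20 ⊕   9 =  29
byte 3: 213 ⊕ 176 = 101
byte 4: 191 ⊕  84 = 235
byte 5:   6 ⊕  35 =  37
byte 6: 176 ⊕ 154 =  42
byte 7:  21 ⊕ 139 = 158
byte 8:  64 ⊕ 156 = 220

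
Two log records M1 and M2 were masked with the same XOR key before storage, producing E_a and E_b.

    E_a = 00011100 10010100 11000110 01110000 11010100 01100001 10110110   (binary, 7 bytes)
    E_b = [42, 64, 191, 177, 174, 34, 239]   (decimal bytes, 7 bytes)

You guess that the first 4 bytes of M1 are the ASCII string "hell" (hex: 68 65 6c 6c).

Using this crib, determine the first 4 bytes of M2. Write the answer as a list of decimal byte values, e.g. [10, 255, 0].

[94, 177, 21, 173]

First, E_a ⊕ E_b = (M1 ⊕ K) ⊕ (M2 ⊕ K) = M1 ⊕ M2, so the key drops out. Then M2 = (M1 ⊕ M2) ⊕ M1 over the first 4 bytes.
byte 0: (1c ^ 2a) ^ 68 = 36 ^ 68 = 5e
byte 1: (94 ^ 40) ^ 65 = d4 ^ 65 = b1
byte 2: (c6 ^ bf) ^ 6c = 79 ^ 6c = 15
byte 3: (70 ^ b1) ^ 6c = c1 ^ 6c = ad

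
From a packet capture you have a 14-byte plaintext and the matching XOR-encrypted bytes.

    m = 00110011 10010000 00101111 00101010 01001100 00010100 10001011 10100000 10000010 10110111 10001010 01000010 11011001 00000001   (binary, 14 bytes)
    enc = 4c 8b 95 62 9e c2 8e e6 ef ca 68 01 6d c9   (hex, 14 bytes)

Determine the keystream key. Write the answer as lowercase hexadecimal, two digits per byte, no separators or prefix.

Since enc = m ⊕ key, XORing both sides with m gives key = m ⊕ enc.
33 XOR 4c = 7f
90 XOR 8b = 1b
2f XOR 95 = ba
2a XOR 62 = 48
4c XOR 9e = d2
14 XOR c2 = d6
8b XOR 8e = 05
a0 XOR e6 = 46
82 XOR ef = 6d
b7 XOR ca = 7d
8a XOR 68 = e2
42 XOR 01 = 43
d9 XOR 6d = b4
01 XOR c9 = c8

7f1bba48d2d605466d7de243b4c8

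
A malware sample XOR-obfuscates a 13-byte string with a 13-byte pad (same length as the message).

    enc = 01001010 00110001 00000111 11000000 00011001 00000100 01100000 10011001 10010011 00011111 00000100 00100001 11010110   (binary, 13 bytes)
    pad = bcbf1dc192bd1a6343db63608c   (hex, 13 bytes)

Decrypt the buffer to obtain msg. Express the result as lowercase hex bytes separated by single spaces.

XOR is its own inverse, so applying the key byte-wise gives the result directly.
byte 0: 4a ^ bc = f6
byte 1: 31 ^ bf = 8e
byte 2: 07 ^ 1d = 1a
byte 3: c0 ^ c1 = 01
byte 4: 19 ^ 92 = 8b
byte 5: 04 ^ bd = b9
byte 6: 60 ^ 1a = 7a
byte 7: 99 ^ 63 = fa
byte 8: 93 ^ 43 = d0
byte 9: 1f ^ db = c4
byte 10: 04 ^ 63 = 67
byte 11: 21 ^ 60 = 41
byte 12: d6 ^ 8c = 5a

f6 8e 1a 01 8b b9 7a fa d0 c4 67 41 5a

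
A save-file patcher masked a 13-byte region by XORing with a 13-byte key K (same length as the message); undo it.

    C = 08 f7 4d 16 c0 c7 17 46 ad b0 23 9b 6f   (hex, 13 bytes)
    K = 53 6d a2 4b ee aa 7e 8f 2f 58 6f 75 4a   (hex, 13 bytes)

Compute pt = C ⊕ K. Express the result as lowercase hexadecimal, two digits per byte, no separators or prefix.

5b9aef5d2e6d69c982e84cee25

XOR is its own inverse, so applying the key byte-wise gives the result directly.
08 ^ 53 = 5b
f7 ^ 6d = 9a
4d ^ a2 = ef
16 ^ 4b = 5d
c0 ^ ee = 2e
c7 ^ aa = 6d
17 ^ 7e = 69
46 ^ 8f = c9
ad ^ 2f = 82
b0 ^ 58 = e8
23 ^ 6f = 4c
9b ^ 75 = ee
6f ^ 4a = 25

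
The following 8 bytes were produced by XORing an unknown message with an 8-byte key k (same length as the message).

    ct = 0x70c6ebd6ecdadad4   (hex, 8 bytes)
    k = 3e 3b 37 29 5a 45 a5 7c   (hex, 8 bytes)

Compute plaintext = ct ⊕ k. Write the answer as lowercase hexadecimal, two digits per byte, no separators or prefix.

4efddcffb69f7fa8

XOR is its own inverse, so applying the key byte-wise gives the result directly.
70 XOR 3e = 4e
c6 XOR 3b = fd
eb XOR 37 = dc
d6 XOR 29 = ff
ec XOR 5a = b6
da XOR 45 = 9f
da XOR a5 = 7f
d4 XOR 7c = a8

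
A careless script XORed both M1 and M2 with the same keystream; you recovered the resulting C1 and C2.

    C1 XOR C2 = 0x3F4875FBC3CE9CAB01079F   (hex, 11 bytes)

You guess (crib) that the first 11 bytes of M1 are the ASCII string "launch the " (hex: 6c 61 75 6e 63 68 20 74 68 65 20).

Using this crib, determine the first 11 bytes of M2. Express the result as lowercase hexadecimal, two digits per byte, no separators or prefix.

Since C1 ⊕ C2 = M1 ⊕ M2, XORing with the guessed M1 bytes yields the corresponding M2 bytes: M2 = (C1 ⊕ C2) ⊕ M1.
3f ⊕ 6c = 53
48 ⊕ 61 = 29
75 ⊕ 75 = 00
fb ⊕ 6e = 95
c3 ⊕ 63 = a0
ce ⊕ 68 = a6
9c ⊕ 20 = bc
ab ⊕ 74 = df
01 ⊕ 68 = 69
07 ⊕ 65 = 62
9f ⊕ 20 = bf

53290095a0a6bcdf6962bf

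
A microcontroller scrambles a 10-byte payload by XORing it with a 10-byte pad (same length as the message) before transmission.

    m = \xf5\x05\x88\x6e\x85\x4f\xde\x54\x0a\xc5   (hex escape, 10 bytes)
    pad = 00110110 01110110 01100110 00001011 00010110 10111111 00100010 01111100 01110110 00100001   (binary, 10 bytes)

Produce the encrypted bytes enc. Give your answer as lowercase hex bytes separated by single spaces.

byte 0: f5 ⊕ 36 = c3
byte 1: 05 ⊕ 76 = 73
byte 2: 88 ⊕ 66 = ee
byte 3: 6e ⊕ 0b = 65
byte 4: 85 ⊕ 16 = 93
byte 5: 4f ⊕ bf = f0
byte 6: de ⊕ 22 = fc
byte 7: 54 ⊕ 7c = 28
byte 8: 0a ⊕ 76 = 7c
byte 9: c5 ⊕ 21 = e4

c3 73 ee 65 93 f0 fc 28 7c e4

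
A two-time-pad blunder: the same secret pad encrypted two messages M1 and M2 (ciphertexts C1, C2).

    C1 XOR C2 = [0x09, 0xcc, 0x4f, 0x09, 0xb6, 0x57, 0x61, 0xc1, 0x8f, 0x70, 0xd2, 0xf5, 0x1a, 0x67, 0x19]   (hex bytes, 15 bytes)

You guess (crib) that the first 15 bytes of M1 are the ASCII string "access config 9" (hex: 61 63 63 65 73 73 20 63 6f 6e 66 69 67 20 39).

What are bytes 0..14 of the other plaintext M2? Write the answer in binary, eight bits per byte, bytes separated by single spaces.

01101000 10101111 00101100 01101100 11000101 00100100 01000001 10100010 11100000 00011110 10110100 10011100 01111101 01000111 00100000

Since C1 ⊕ C2 = M1 ⊕ M2, XORing with the guessed M1 bytes yields the corresponding M2 bytes: M2 = (C1 ⊕ C2) ⊕ M1.
09 xor 61 = 68
cc xor 63 = af
4f xor 63 = 2c
09 xor 65 = 6c
b6 xor 73 = c5
57 xor 73 = 24
61 xor 20 = 41
c1 xor 63 = a2
8f xor 6f = e0
70 xor 6e = 1e
d2 xor 66 = b4
f5 xor 69 = 9c
1a xor 67 = 7d
67 xor 20 = 47
19 xor 39 = 20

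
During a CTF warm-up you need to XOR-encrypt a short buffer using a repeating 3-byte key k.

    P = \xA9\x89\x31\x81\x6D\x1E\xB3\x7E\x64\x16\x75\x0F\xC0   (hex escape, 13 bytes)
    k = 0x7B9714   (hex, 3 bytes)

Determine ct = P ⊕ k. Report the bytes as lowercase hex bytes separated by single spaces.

The 3-byte key repeats, so the effective keystream is 7b 97 14 7b 97 14 7b 97 14 7b 97 14 7b.
byte 0: 169 XOR 123 = 210
byte 1: 137 XOR 151 =  30
byte 2:  49 XOR  20 =  37
byte 3: 129 XOR 123 = 250
byte 4: 109 XOR 151 = 250
byte 5:  30 XOR  20 =  10
byte 6: 179 XOR 123 = 200
byte 7: 126 XOR 151 = 233
byte 8: 100 XOR  20 = 112
byte 9:  22 XOR 123 = 109
byte 10: 117 XOR 151 = 226
byte 11:  15 XOR  20 =  27
byte 12: 192 XOR 123 = 187

d2 1e 25 fa fa 0a c8 e9 70 6d e2 1b bb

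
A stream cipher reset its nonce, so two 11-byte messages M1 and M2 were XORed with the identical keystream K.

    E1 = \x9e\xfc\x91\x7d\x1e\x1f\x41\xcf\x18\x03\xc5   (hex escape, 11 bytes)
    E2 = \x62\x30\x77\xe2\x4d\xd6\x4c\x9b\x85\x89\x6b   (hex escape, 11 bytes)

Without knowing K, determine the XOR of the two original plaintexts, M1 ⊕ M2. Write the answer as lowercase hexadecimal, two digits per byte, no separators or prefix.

fccce69f53c90d549d8aae

E1 ⊕ E2 = (M1 ⊕ K) ⊕ (M2 ⊕ K) = M1 ⊕ M2 — the shared key cancels under XOR.
9e ⊕ 62 = fc
fc ⊕ 30 = cc
91 ⊕ 77 = e6
7d ⊕ e2 = 9f
1e ⊕ 4d = 53
1f ⊕ d6 = c9
41 ⊕ 4c = 0d
cf ⊕ 9b = 54
18 ⊕ 85 = 9d
03 ⊕ 89 = 8a
c5 ⊕ 6b = ae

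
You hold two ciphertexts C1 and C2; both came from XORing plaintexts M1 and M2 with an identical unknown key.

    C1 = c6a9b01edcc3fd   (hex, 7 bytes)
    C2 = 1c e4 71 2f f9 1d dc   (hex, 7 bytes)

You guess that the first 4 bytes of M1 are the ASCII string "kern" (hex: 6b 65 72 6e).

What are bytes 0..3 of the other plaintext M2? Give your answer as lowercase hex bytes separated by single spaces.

b1 28 b3 5f

First, C1 ⊕ C2 = (M1 ⊕ K) ⊕ (M2 ⊕ K) = M1 ⊕ M2, so the key drops out. Then M2 = (M1 ⊕ M2) ⊕ M1 over the first 4 bytes.
byte 0: (c6 ⊕ 1c) ⊕ 6b = da ⊕ 6b = b1
byte 1: (a9 ⊕ e4) ⊕ 65 = 4d ⊕ 65 = 28
byte 2: (b0 ⊕ 71) ⊕ 72 = c1 ⊕ 72 = b3
byte 3: (1e ⊕ 2f) ⊕ 6e = 31 ⊕ 6e = 5f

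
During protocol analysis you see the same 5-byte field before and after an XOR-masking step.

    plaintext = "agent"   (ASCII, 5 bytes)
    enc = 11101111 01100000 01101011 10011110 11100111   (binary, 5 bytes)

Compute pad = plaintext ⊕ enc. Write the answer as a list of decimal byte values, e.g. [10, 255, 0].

Since enc = plaintext ⊕ pad, XORing both sides with plaintext gives pad = plaintext ⊕ enc.
61 XOR ef = 8e
67 XOR 60 = 07
65 XOR 6b = 0e
6e XOR 9e = f0
74 XOR e7 = 93

[142, 7, 14, 240, 147]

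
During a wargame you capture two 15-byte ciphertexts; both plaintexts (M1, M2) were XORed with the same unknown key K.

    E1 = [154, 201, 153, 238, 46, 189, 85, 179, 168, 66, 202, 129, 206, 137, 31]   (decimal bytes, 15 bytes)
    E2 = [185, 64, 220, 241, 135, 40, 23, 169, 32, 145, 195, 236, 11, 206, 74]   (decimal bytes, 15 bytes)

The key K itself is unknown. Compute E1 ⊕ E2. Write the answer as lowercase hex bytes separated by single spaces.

23 89 45 1f a9 95 42 1a 88 d3 09 6d c5 47 55

E1 ⊕ E2 = (M1 ⊕ K) ⊕ (M2 ⊕ K) = M1 ⊕ M2 — the shared key cancels under XOR.
154 ⊕ 185 =  35
201 ⊕  64 = 137
153 ⊕ 220 =  69
238 ⊕ 241 =  31
 46 ⊕ 135 = 169
189 ⊕  40 = 149
 85 ⊕  23 =  66
179 ⊕ 169 =  26
168 ⊕  32 = 136
 66 ⊕ 145 = 211
202 ⊕ 195 =   9
129 ⊕ 236 = 109
206 ⊕  11 = 197
137 ⊕ 206 =  71
 31 ⊕  74 =  85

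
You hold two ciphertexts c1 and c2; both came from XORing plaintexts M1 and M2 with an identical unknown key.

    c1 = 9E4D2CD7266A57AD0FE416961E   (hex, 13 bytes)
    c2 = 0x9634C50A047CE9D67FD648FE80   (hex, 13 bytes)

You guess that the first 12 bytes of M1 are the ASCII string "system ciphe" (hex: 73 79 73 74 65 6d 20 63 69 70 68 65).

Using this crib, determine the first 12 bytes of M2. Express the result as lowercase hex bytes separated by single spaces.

7b 00 9a a9 47 7b 9e 18 19 42 36 0d

First, c1 ⊕ c2 = (M1 ⊕ K) ⊕ (M2 ⊕ K) = M1 ⊕ M2, so the key drops out. Then M2 = (M1 ⊕ M2) ⊕ M1 over the first 12 bytes.
byte 0: (9e ^ 96) ^ 73 = 08 ^ 73 = 7b
byte 1: (4d ^ 34) ^ 79 = 79 ^ 79 = 00
byte 2: (2c ^ c5) ^ 73 = e9 ^ 73 = 9a
byte 3: (d7 ^ 0a) ^ 74 = dd ^ 74 = a9
byte 4: (26 ^ 04) ^ 65 = 22 ^ 65 = 47
byte 5: (6a ^ 7c) ^ 6d = 16 ^ 6d = 7b
byte 6: (57 ^ e9) ^ 20 = be ^ 20 = 9e
byte 7: (ad ^ d6) ^ 63 = 7b ^ 63 = 18
byte 8: (0f ^ 7f) ^ 69 = 70 ^ 69 = 19
byte 9: (e4 ^ d6) ^ 70 = 32 ^ 70 = 42
byte 10: (16 ^ 48) ^ 68 = 5e ^ 68 = 36
byte 11: (96 ^ fe) ^ 65 = 68 ^ 65 = 0d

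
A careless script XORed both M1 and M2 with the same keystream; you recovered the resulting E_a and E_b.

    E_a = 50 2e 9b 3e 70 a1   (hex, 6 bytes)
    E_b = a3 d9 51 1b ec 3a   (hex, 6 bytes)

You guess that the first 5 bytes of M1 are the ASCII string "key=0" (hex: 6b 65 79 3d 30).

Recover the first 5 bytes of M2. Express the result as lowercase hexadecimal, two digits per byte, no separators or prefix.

9892b318ac

First, E_a ⊕ E_b = (M1 ⊕ K) ⊕ (M2 ⊕ K) = M1 ⊕ M2, so the key drops out. Then M2 = (M1 ⊕ M2) ⊕ M1 over the first 5 bytes.
byte 0: (50 xor a3) xor 6b = f3 xor 6b = 98
byte 1: (2e xor d9) xor 65 = f7 xor 65 = 92
byte 2: (9b xor 51) xor 79 = ca xor 79 = b3
byte 3: (3e xor 1b) xor 3d = 25 xor 3d = 18
byte 4: (70 xor ec) xor 30 = 9c xor 30 = ac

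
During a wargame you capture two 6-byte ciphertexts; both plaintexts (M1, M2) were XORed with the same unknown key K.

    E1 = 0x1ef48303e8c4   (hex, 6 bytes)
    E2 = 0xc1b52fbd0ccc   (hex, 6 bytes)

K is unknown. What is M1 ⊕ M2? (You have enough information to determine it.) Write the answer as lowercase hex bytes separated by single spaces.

E1 ⊕ E2 = (M1 ⊕ K) ⊕ (M2 ⊕ K) = M1 ⊕ M2 — the shared key cancels under XOR.
1e ^ c1 = df
f4 ^ b5 = 41
83 ^ 2f = ac
03 ^ bd = be
e8 ^ 0c = e4
c4 ^ cc = 08

df 41 ac be e4 08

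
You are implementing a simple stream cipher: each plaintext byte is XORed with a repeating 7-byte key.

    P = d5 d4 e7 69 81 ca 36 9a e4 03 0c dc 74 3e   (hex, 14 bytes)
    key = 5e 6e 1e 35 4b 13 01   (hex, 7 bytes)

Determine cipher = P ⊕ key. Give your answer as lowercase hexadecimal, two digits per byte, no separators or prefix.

8bbaf95ccad937c48a1d3997673f

The 7-byte key repeats, so the effective keystream is 5e 6e 1e 35 4b 13 01 5e 6e 1e 35 4b 13 01.
byte 0: d5 ^ 5e = 8b
byte 1: d4 ^ 6e = ba
byte 2: e7 ^ 1e = f9
byte 3: 69 ^ 35 = 5c
byte 4: 81 ^ 4b = ca
byte 5: ca ^ 13 = d9
byte 6: 36 ^ 01 = 37
byte 7: 9a ^ 5e = c4
byte 8: e4 ^ 6e = 8a
byte 9: 03 ^ 1e = 1d
byte 10: 0c ^ 35 = 39
byte 11: dc ^ 4b = 97
byte 12: 74 ^ 13 = 67
byte 13: 3e ^ 01 = 3f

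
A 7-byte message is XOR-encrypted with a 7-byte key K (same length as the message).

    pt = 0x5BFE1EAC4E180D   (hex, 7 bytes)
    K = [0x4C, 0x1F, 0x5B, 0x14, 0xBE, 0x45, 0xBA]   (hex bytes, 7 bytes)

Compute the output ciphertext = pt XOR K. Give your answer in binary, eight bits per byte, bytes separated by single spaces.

XOR is its own inverse, so applying the key byte-wise gives the result directly.
5b ⊕ 4c = 17
fe ⊕ 1f = e1
1e ⊕ 5b = 45
ac ⊕ 14 = b8
4e ⊕ be = f0
18 ⊕ 45 = 5d
0d ⊕ ba = b7

00010111 11100001 01000101 10111000 11110000 01011101 10110111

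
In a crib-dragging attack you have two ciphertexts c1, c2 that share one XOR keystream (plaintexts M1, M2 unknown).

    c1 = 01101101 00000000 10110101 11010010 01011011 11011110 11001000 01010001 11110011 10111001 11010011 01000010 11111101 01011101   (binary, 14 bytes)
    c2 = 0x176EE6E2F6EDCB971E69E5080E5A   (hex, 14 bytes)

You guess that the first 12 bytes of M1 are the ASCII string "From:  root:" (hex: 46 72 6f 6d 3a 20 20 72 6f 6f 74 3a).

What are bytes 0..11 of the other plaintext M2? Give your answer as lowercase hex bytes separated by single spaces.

First, c1 ⊕ c2 = (M1 ⊕ K) ⊕ (M2 ⊕ K) = M1 ⊕ M2, so the key drops out. Then M2 = (M1 ⊕ M2) ⊕ M1 over the first 12 bytes.
byte 0: (6d ^ 17) ^ 46 = 7a ^ 46 = 3c
byte 1: (00 ^ 6e) ^ 72 = 6e ^ 72 = 1c
byte 2: (b5 ^ e6) ^ 6f = 53 ^ 6f = 3c
byte 3: (d2 ^ e2) ^ 6d = 30 ^ 6d = 5d
byte 4: (5b ^ f6) ^ 3a = ad ^ 3a = 97
byte 5: (de ^ ed) ^ 20 = 33 ^ 20 = 13
byte 6: (c8 ^ cb) ^ 20 = 03 ^ 20 = 23
byte 7: (51 ^ 97) ^ 72 = c6 ^ 72 = b4
byte 8: (f3 ^ 1e) ^ 6f = ed ^ 6f = 82
byte 9: (b9 ^ 69) ^ 6f = d0 ^ 6f = bf
byte 10: (d3 ^ e5) ^ 74 = 36 ^ 74 = 42
byte 11: (42 ^ 08) ^ 3a = 4a ^ 3a = 70

3c 1c 3c 5d 97 13 23 b4 82 bf 42 70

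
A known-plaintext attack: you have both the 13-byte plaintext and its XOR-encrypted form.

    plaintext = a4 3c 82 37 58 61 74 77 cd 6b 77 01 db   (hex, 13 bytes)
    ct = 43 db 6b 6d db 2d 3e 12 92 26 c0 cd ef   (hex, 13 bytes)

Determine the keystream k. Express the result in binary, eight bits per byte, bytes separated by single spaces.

Since ct = plaintext ⊕ k, XORing both sides with plaintext gives k = plaintext ⊕ ct.
164 ⊕  67 = 231
 60 ⊕ 219 = 231
130 ⊕ 107 = 233
 55 ⊕ 109 =  90
 88 ⊕ 219 = 131
 97 ⊕  45 =  76
116 ⊕  62 =  74
119 ⊕  18 = 101
205 ⊕ 146 =  95
107 ⊕  38 =  77
119 ⊕ 192 = 183
  1 ⊕ 205 = 204
219 ⊕ 239 =  52

11100111 11100111 11101001 01011010 10000011 01001100 01001010 01100101 01011111 01001101 10110111 11001100 00110100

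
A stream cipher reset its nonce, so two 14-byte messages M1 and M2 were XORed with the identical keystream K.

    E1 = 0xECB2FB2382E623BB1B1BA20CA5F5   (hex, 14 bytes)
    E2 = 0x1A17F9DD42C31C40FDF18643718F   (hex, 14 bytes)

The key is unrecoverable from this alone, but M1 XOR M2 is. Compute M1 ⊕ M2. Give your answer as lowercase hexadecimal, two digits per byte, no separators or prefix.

f6a502fec0253ffbe6ea244fd47a

E1 ⊕ E2 = (M1 ⊕ K) ⊕ (M2 ⊕ K) = M1 ⊕ M2 — the shared key cancels under XOR.
ec XOR 1a = f6
b2 XOR 17 = a5
fb XOR f9 = 02
23 XOR dd = fe
82 XOR 42 = c0
e6 XOR c3 = 25
23 XOR 1c = 3f
bb XOR 40 = fb
1b XOR fd = e6
1b XOR f1 = ea
a2 XOR 86 = 24
0c XOR 43 = 4f
a5 XOR 71 = d4
f5 XOR 8f = 7a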